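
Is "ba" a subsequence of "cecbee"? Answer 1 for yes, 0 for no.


Check if "ba" is a subsequence of "cecbee"
Greedy scan:
  Position 0 ('c'): no match needed
  Position 1 ('e'): no match needed
  Position 2 ('c'): no match needed
  Position 3 ('b'): matches sub[0] = 'b'
  Position 4 ('e'): no match needed
  Position 5 ('e'): no match needed
Only matched 1/2 characters => not a subsequence

0


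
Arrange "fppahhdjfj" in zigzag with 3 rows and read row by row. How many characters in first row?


Zigzag "fppahhdjfj" into 3 rows:
Placing characters:
  'f' => row 0
  'p' => row 1
  'p' => row 2
  'a' => row 1
  'h' => row 0
  'h' => row 1
  'd' => row 2
  'j' => row 1
  'f' => row 0
  'j' => row 1
Rows:
  Row 0: "fhf"
  Row 1: "pahjj"
  Row 2: "pd"
First row length: 3

3


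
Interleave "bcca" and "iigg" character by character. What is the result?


Interleaving "bcca" and "iigg":
  Position 0: 'b' from first, 'i' from second => "bi"
  Position 1: 'c' from first, 'i' from second => "ci"
  Position 2: 'c' from first, 'g' from second => "cg"
  Position 3: 'a' from first, 'g' from second => "ag"
Result: bicicgag

bicicgag


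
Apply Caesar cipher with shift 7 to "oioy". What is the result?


Caesar cipher: shift "oioy" by 7
  'o' (pos 14) + 7 = pos 21 = 'v'
  'i' (pos 8) + 7 = pos 15 = 'p'
  'o' (pos 14) + 7 = pos 21 = 'v'
  'y' (pos 24) + 7 = pos 5 = 'f'
Result: vpvf

vpvf


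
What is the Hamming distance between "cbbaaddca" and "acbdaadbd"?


Comparing "cbbaaddca" and "acbdaadbd" position by position:
  Position 0: 'c' vs 'a' => differ
  Position 1: 'b' vs 'c' => differ
  Position 2: 'b' vs 'b' => same
  Position 3: 'a' vs 'd' => differ
  Position 4: 'a' vs 'a' => same
  Position 5: 'd' vs 'a' => differ
  Position 6: 'd' vs 'd' => same
  Position 7: 'c' vs 'b' => differ
  Position 8: 'a' vs 'd' => differ
Total differences (Hamming distance): 6

6


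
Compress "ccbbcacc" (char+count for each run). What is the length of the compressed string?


Input: ccbbcacc
Runs:
  'c' x 2 => "c2"
  'b' x 2 => "b2"
  'c' x 1 => "c1"
  'a' x 1 => "a1"
  'c' x 2 => "c2"
Compressed: "c2b2c1a1c2"
Compressed length: 10

10


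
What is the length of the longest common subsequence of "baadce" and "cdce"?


LCS of "baadce" and "cdce"
DP table:
           c    d    c    e
      0    0    0    0    0
  b   0    0    0    0    0
  a   0    0    0    0    0
  a   0    0    0    0    0
  d   0    0    1    1    1
  c   0    1    1    2    2
  e   0    1    1    2    3
LCS length = dp[6][4] = 3

3


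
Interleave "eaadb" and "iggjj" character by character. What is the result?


Interleaving "eaadb" and "iggjj":
  Position 0: 'e' from first, 'i' from second => "ei"
  Position 1: 'a' from first, 'g' from second => "ag"
  Position 2: 'a' from first, 'g' from second => "ag"
  Position 3: 'd' from first, 'j' from second => "dj"
  Position 4: 'b' from first, 'j' from second => "bj"
Result: eiagagdjbj

eiagagdjbj


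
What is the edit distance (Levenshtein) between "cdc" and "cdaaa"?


Computing edit distance: "cdc" -> "cdaaa"
DP table:
           c    d    a    a    a
      0    1    2    3    4    5
  c   1    0    1    2    3    4
  d   2    1    0    1    2    3
  c   3    2    1    1    2    3
Edit distance = dp[3][5] = 3

3


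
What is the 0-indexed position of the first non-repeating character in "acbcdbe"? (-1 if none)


Input: acbcdbe
Character frequencies:
  'a': 1
  'b': 2
  'c': 2
  'd': 1
  'e': 1
Scanning left to right for freq == 1:
  Position 0 ('a'): unique! => answer = 0

0


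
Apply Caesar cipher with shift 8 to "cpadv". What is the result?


Caesar cipher: shift "cpadv" by 8
  'c' (pos 2) + 8 = pos 10 = 'k'
  'p' (pos 15) + 8 = pos 23 = 'x'
  'a' (pos 0) + 8 = pos 8 = 'i'
  'd' (pos 3) + 8 = pos 11 = 'l'
  'v' (pos 21) + 8 = pos 3 = 'd'
Result: kxild

kxild


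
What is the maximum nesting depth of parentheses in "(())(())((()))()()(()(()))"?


Input: "(())(())((()))()()(()(()))"
Tracking depth:
  Position 0 '(': depth becomes 1
  Position 1 '(': depth becomes 2
  Position 2 ')': depth becomes 1
  Position 3 ')': depth becomes 0
  Position 4 '(': depth becomes 1
  Position 5 '(': depth becomes 2
  Position 6 ')': depth becomes 1
  Position 7 ')': depth becomes 0
  Position 8 '(': depth becomes 1
  Position 9 '(': depth becomes 2
  Position 10 '(': depth becomes 3
  Position 11 ')': depth becomes 2
  Position 12 ')': depth becomes 1
  Position 13 ')': depth becomes 0
  Position 14 '(': depth becomes 1
  Position 15 ')': depth becomes 0
  Position 16 '(': depth becomes 1
  Position 17 ')': depth becomes 0
  Position 18 '(': depth becomes 1
  Position 19 '(': depth becomes 2
  Position 20 ')': depth becomes 1
  Position 21 '(': depth becomes 2
  Position 22 '(': depth becomes 3
  Position 23 ')': depth becomes 2
  Position 24 ')': depth becomes 1
  Position 25 ')': depth becomes 0
Maximum depth reached: 3

3


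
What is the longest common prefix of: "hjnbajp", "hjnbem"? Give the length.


Words: hjnbajp, hjnbem
  Position 0: all 'h' => match
  Position 1: all 'j' => match
  Position 2: all 'n' => match
  Position 3: all 'b' => match
  Position 4: ('a', 'e') => mismatch, stop
LCP = "hjnb" (length 4)

4


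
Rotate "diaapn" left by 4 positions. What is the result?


Input: "diaapn", rotate left by 4
First 4 characters: "diaa"
Remaining characters: "pn"
Concatenate remaining + first: "pn" + "diaa" = "pndiaa"

pndiaa


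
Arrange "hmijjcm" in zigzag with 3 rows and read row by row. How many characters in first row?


Zigzag "hmijjcm" into 3 rows:
Placing characters:
  'h' => row 0
  'm' => row 1
  'i' => row 2
  'j' => row 1
  'j' => row 0
  'c' => row 1
  'm' => row 2
Rows:
  Row 0: "hj"
  Row 1: "mjc"
  Row 2: "im"
First row length: 2

2


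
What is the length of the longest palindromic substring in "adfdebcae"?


Input: "adfdebcae"
Checking substrings for palindromes:
  [1:4] "dfd" (len 3) => palindrome
Longest palindromic substring: "dfd" with length 3

3


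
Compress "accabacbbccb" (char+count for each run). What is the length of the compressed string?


Input: accabacbbccb
Runs:
  'a' x 1 => "a1"
  'c' x 2 => "c2"
  'a' x 1 => "a1"
  'b' x 1 => "b1"
  'a' x 1 => "a1"
  'c' x 1 => "c1"
  'b' x 2 => "b2"
  'c' x 2 => "c2"
  'b' x 1 => "b1"
Compressed: "a1c2a1b1a1c1b2c2b1"
Compressed length: 18

18


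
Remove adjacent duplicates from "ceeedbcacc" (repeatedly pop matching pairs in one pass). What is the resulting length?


Input: ceeedbcacc
Stack-based adjacent duplicate removal:
  Read 'c': push. Stack: c
  Read 'e': push. Stack: ce
  Read 'e': matches stack top 'e' => pop. Stack: c
  Read 'e': push. Stack: ce
  Read 'd': push. Stack: ced
  Read 'b': push. Stack: cedb
  Read 'c': push. Stack: cedbc
  Read 'a': push. Stack: cedbca
  Read 'c': push. Stack: cedbcac
  Read 'c': matches stack top 'c' => pop. Stack: cedbca
Final stack: "cedbca" (length 6)

6


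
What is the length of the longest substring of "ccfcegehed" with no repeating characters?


Input: "ccfcegehed"
Sliding window (track last position of each char):
  Position 0 ('c'): window [0,0] length 1 -- new best
  Position 1 ('c'): repeat (last at 0), move window start to 1
  Position 1 ('c'): window [1,1] length 1
  Position 2 ('f'): window [1,2] length 2 -- new best
  Position 3 ('c'): repeat (last at 1), move window start to 2
  Position 3 ('c'): window [2,3] length 2
  Position 4 ('e'): window [2,4] length 3 -- new best
  Position 5 ('g'): window [2,5] length 4 -- new best
  Position 6 ('e'): repeat (last at 4), move window start to 5
  Position 6 ('e'): window [5,6] length 2
  Position 7 ('h'): window [5,7] length 3
  Position 8 ('e'): repeat (last at 6), move window start to 7
  Position 8 ('e'): window [7,8] length 2
  Position 9 ('d'): window [7,9] length 3
Longest substring with no repeats: "fceg" with length 4

4


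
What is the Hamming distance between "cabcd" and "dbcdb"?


Comparing "cabcd" and "dbcdb" position by position:
  Position 0: 'c' vs 'd' => differ
  Position 1: 'a' vs 'b' => differ
  Position 2: 'b' vs 'c' => differ
  Position 3: 'c' vs 'd' => differ
  Position 4: 'd' vs 'b' => differ
Total differences (Hamming distance): 5

5


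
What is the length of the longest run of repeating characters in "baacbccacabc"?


Input: "baacbccacabc"
Scanning for longest run:
  Position 1 ('a'): new char, reset run to 1
  Position 2 ('a'): continues run of 'a', length=2
  Position 3 ('c'): new char, reset run to 1
  Position 4 ('b'): new char, reset run to 1
  Position 5 ('c'): new char, reset run to 1
  Position 6 ('c'): continues run of 'c', length=2
  Position 7 ('a'): new char, reset run to 1
  Position 8 ('c'): new char, reset run to 1
  Position 9 ('a'): new char, reset run to 1
  Position 10 ('b'): new char, reset run to 1
  Position 11 ('c'): new char, reset run to 1
Longest run: 'a' with length 2

2


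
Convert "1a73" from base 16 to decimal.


Input: "1a73" in base 16
Positional expansion:
  Digit '1' (value 1) x 16^3 = 4096
  Digit 'a' (value 10) x 16^2 = 2560
  Digit '7' (value 7) x 16^1 = 112
  Digit '3' (value 3) x 16^0 = 3
Sum = 6771

6771


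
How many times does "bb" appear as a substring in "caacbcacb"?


Searching for "bb" in "caacbcacb"
Scanning each position:
  Position 0: "ca" => no
  Position 1: "aa" => no
  Position 2: "ac" => no
  Position 3: "cb" => no
  Position 4: "bc" => no
  Position 5: "ca" => no
  Position 6: "ac" => no
  Position 7: "cb" => no
Total occurrences: 0

0


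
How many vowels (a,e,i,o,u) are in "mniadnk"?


Input: mniadnk
Checking each character:
  'm' at position 0: consonant
  'n' at position 1: consonant
  'i' at position 2: vowel (running total: 1)
  'a' at position 3: vowel (running total: 2)
  'd' at position 4: consonant
  'n' at position 5: consonant
  'k' at position 6: consonant
Total vowels: 2

2


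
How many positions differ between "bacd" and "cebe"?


Comparing "bacd" and "cebe" position by position:
  Position 0: 'b' vs 'c' => DIFFER
  Position 1: 'a' vs 'e' => DIFFER
  Position 2: 'c' vs 'b' => DIFFER
  Position 3: 'd' vs 'e' => DIFFER
Positions that differ: 4

4


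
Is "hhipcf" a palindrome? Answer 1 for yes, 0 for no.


Input: hhipcf
Reversed: fcpihh
  Compare pos 0 ('h') with pos 5 ('f'): MISMATCH
  Compare pos 1 ('h') with pos 4 ('c'): MISMATCH
  Compare pos 2 ('i') with pos 3 ('p'): MISMATCH
Result: not a palindrome

0


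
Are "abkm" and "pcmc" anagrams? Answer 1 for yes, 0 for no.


Strings: "abkm", "pcmc"
Sorted first:  abkm
Sorted second: ccmp
Differ at position 0: 'a' vs 'c' => not anagrams

0


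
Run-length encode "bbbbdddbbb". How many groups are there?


Input: bbbbdddbbb
Scanning for consecutive runs:
  Group 1: 'b' x 4 (positions 0-3)
  Group 2: 'd' x 3 (positions 4-6)
  Group 3: 'b' x 3 (positions 7-9)
Total groups: 3

3


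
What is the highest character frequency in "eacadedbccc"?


Input: eacadedbccc
Character counts:
  'a': 2
  'b': 1
  'c': 4
  'd': 2
  'e': 2
Maximum frequency: 4

4


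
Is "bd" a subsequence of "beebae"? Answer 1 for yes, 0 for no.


Check if "bd" is a subsequence of "beebae"
Greedy scan:
  Position 0 ('b'): matches sub[0] = 'b'
  Position 1 ('e'): no match needed
  Position 2 ('e'): no match needed
  Position 3 ('b'): no match needed
  Position 4 ('a'): no match needed
  Position 5 ('e'): no match needed
Only matched 1/2 characters => not a subsequence

0


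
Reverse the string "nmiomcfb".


Input: nmiomcfb
Reading characters right to left:
  Position 7: 'b'
  Position 6: 'f'
  Position 5: 'c'
  Position 4: 'm'
  Position 3: 'o'
  Position 2: 'i'
  Position 1: 'm'
  Position 0: 'n'
Reversed: bfcmoimn

bfcmoimn


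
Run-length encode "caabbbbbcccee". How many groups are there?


Input: caabbbbbcccee
Scanning for consecutive runs:
  Group 1: 'c' x 1 (positions 0-0)
  Group 2: 'a' x 2 (positions 1-2)
  Group 3: 'b' x 5 (positions 3-7)
  Group 4: 'c' x 3 (positions 8-10)
  Group 5: 'e' x 2 (positions 11-12)
Total groups: 5

5


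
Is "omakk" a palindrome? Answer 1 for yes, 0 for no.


Input: omakk
Reversed: kkamo
  Compare pos 0 ('o') with pos 4 ('k'): MISMATCH
  Compare pos 1 ('m') with pos 3 ('k'): MISMATCH
Result: not a palindrome

0


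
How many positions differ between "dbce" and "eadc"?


Comparing "dbce" and "eadc" position by position:
  Position 0: 'd' vs 'e' => DIFFER
  Position 1: 'b' vs 'a' => DIFFER
  Position 2: 'c' vs 'd' => DIFFER
  Position 3: 'e' vs 'c' => DIFFER
Positions that differ: 4

4


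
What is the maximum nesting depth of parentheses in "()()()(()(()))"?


Input: "()()()(()(()))"
Tracking depth:
  Position 0 '(': depth becomes 1
  Position 1 ')': depth becomes 0
  Position 2 '(': depth becomes 1
  Position 3 ')': depth becomes 0
  Position 4 '(': depth becomes 1
  Position 5 ')': depth becomes 0
  Position 6 '(': depth becomes 1
  Position 7 '(': depth becomes 2
  Position 8 ')': depth becomes 1
  Position 9 '(': depth becomes 2
  Position 10 '(': depth becomes 3
  Position 11 ')': depth becomes 2
  Position 12 ')': depth becomes 1
  Position 13 ')': depth becomes 0
Maximum depth reached: 3

3


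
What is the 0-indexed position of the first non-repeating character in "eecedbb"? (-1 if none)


Input: eecedbb
Character frequencies:
  'b': 2
  'c': 1
  'd': 1
  'e': 3
Scanning left to right for freq == 1:
  Position 0 ('e'): freq=3, skip
  Position 1 ('e'): freq=3, skip
  Position 2 ('c'): unique! => answer = 2

2


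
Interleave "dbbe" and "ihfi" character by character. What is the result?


Interleaving "dbbe" and "ihfi":
  Position 0: 'd' from first, 'i' from second => "di"
  Position 1: 'b' from first, 'h' from second => "bh"
  Position 2: 'b' from first, 'f' from second => "bf"
  Position 3: 'e' from first, 'i' from second => "ei"
Result: dibhbfei

dibhbfei


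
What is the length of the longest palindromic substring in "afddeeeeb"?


Input: "afddeeeeb"
Checking substrings for palindromes:
  [4:8] "eeee" (len 4) => palindrome
  [4:7] "eee" (len 3) => palindrome
  [5:8] "eee" (len 3) => palindrome
  [2:4] "dd" (len 2) => palindrome
  [4:6] "ee" (len 2) => palindrome
  [5:7] "ee" (len 2) => palindrome
Longest palindromic substring: "eeee" with length 4

4


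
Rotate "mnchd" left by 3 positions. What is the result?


Input: "mnchd", rotate left by 3
First 3 characters: "mnc"
Remaining characters: "hd"
Concatenate remaining + first: "hd" + "mnc" = "hdmnc"

hdmnc


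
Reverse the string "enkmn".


Input: enkmn
Reading characters right to left:
  Position 4: 'n'
  Position 3: 'm'
  Position 2: 'k'
  Position 1: 'n'
  Position 0: 'e'
Reversed: nmkne

nmkne


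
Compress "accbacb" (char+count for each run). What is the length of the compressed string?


Input: accbacb
Runs:
  'a' x 1 => "a1"
  'c' x 2 => "c2"
  'b' x 1 => "b1"
  'a' x 1 => "a1"
  'c' x 1 => "c1"
  'b' x 1 => "b1"
Compressed: "a1c2b1a1c1b1"
Compressed length: 12

12


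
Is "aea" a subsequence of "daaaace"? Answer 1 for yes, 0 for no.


Check if "aea" is a subsequence of "daaaace"
Greedy scan:
  Position 0 ('d'): no match needed
  Position 1 ('a'): matches sub[0] = 'a'
  Position 2 ('a'): no match needed
  Position 3 ('a'): no match needed
  Position 4 ('a'): no match needed
  Position 5 ('c'): no match needed
  Position 6 ('e'): matches sub[1] = 'e'
Only matched 2/3 characters => not a subsequence

0


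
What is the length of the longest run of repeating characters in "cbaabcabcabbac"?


Input: "cbaabcabcabbac"
Scanning for longest run:
  Position 1 ('b'): new char, reset run to 1
  Position 2 ('a'): new char, reset run to 1
  Position 3 ('a'): continues run of 'a', length=2
  Position 4 ('b'): new char, reset run to 1
  Position 5 ('c'): new char, reset run to 1
  Position 6 ('a'): new char, reset run to 1
  Position 7 ('b'): new char, reset run to 1
  Position 8 ('c'): new char, reset run to 1
  Position 9 ('a'): new char, reset run to 1
  Position 10 ('b'): new char, reset run to 1
  Position 11 ('b'): continues run of 'b', length=2
  Position 12 ('a'): new char, reset run to 1
  Position 13 ('c'): new char, reset run to 1
Longest run: 'a' with length 2

2


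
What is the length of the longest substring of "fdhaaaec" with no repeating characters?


Input: "fdhaaaec"
Sliding window (track last position of each char):
  Position 0 ('f'): window [0,0] length 1 -- new best
  Position 1 ('d'): window [0,1] length 2 -- new best
  Position 2 ('h'): window [0,2] length 3 -- new best
  Position 3 ('a'): window [0,3] length 4 -- new best
  Position 4 ('a'): repeat (last at 3), move window start to 4
  Position 4 ('a'): window [4,4] length 1
  Position 5 ('a'): repeat (last at 4), move window start to 5
  Position 5 ('a'): window [5,5] length 1
  Position 6 ('e'): window [5,6] length 2
  Position 7 ('c'): window [5,7] length 3
Longest substring with no repeats: "fdha" with length 4

4


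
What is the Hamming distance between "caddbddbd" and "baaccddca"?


Comparing "caddbddbd" and "baaccddca" position by position:
  Position 0: 'c' vs 'b' => differ
  Position 1: 'a' vs 'a' => same
  Position 2: 'd' vs 'a' => differ
  Position 3: 'd' vs 'c' => differ
  Position 4: 'b' vs 'c' => differ
  Position 5: 'd' vs 'd' => same
  Position 6: 'd' vs 'd' => same
  Position 7: 'b' vs 'c' => differ
  Position 8: 'd' vs 'a' => differ
Total differences (Hamming distance): 6

6


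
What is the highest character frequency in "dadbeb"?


Input: dadbeb
Character counts:
  'a': 1
  'b': 2
  'd': 2
  'e': 1
Maximum frequency: 2

2


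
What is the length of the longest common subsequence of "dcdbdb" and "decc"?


LCS of "dcdbdb" and "decc"
DP table:
           d    e    c    c
      0    0    0    0    0
  d   0    1    1    1    1
  c   0    1    1    2    2
  d   0    1    1    2    2
  b   0    1    1    2    2
  d   0    1    1    2    2
  b   0    1    1    2    2
LCS length = dp[6][4] = 2

2


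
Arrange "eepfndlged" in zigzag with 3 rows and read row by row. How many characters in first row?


Zigzag "eepfndlged" into 3 rows:
Placing characters:
  'e' => row 0
  'e' => row 1
  'p' => row 2
  'f' => row 1
  'n' => row 0
  'd' => row 1
  'l' => row 2
  'g' => row 1
  'e' => row 0
  'd' => row 1
Rows:
  Row 0: "ene"
  Row 1: "efdgd"
  Row 2: "pl"
First row length: 3

3


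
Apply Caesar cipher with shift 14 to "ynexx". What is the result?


Caesar cipher: shift "ynexx" by 14
  'y' (pos 24) + 14 = pos 12 = 'm'
  'n' (pos 13) + 14 = pos 1 = 'b'
  'e' (pos 4) + 14 = pos 18 = 's'
  'x' (pos 23) + 14 = pos 11 = 'l'
  'x' (pos 23) + 14 = pos 11 = 'l'
Result: mbsll

mbsll


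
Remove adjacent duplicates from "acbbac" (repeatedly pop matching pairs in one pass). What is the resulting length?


Input: acbbac
Stack-based adjacent duplicate removal:
  Read 'a': push. Stack: a
  Read 'c': push. Stack: ac
  Read 'b': push. Stack: acb
  Read 'b': matches stack top 'b' => pop. Stack: ac
  Read 'a': push. Stack: aca
  Read 'c': push. Stack: acac
Final stack: "acac" (length 4)

4


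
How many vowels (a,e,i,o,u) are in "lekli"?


Input: lekli
Checking each character:
  'l' at position 0: consonant
  'e' at position 1: vowel (running total: 1)
  'k' at position 2: consonant
  'l' at position 3: consonant
  'i' at position 4: vowel (running total: 2)
Total vowels: 2

2


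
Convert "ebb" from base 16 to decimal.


Input: "ebb" in base 16
Positional expansion:
  Digit 'e' (value 14) x 16^2 = 3584
  Digit 'b' (value 11) x 16^1 = 176
  Digit 'b' (value 11) x 16^0 = 11
Sum = 3771

3771


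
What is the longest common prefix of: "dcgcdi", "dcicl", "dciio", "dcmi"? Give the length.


Words: dcgcdi, dcicl, dciio, dcmi
  Position 0: all 'd' => match
  Position 1: all 'c' => match
  Position 2: ('g', 'i', 'i', 'm') => mismatch, stop
LCP = "dc" (length 2)

2


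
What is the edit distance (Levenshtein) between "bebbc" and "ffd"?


Computing edit distance: "bebbc" -> "ffd"
DP table:
           f    f    d
      0    1    2    3
  b   1    1    2    3
  e   2    2    2    3
  b   3    3    3    3
  b   4    4    4    4
  c   5    5    5    5
Edit distance = dp[5][3] = 5

5


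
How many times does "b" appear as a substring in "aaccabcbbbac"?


Searching for "b" in "aaccabcbbbac"
Scanning each position:
  Position 0: "a" => no
  Position 1: "a" => no
  Position 2: "c" => no
  Position 3: "c" => no
  Position 4: "a" => no
  Position 5: "b" => MATCH
  Position 6: "c" => no
  Position 7: "b" => MATCH
  Position 8: "b" => MATCH
  Position 9: "b" => MATCH
  Position 10: "a" => no
  Position 11: "c" => no
Total occurrences: 4

4


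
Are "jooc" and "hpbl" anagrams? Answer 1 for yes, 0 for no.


Strings: "jooc", "hpbl"
Sorted first:  cjoo
Sorted second: bhlp
Differ at position 0: 'c' vs 'b' => not anagrams

0


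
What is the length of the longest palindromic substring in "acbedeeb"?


Input: "acbedeeb"
Checking substrings for palindromes:
  [3:6] "ede" (len 3) => palindrome
  [5:7] "ee" (len 2) => palindrome
Longest palindromic substring: "ede" with length 3

3


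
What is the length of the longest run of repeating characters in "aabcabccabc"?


Input: "aabcabccabc"
Scanning for longest run:
  Position 1 ('a'): continues run of 'a', length=2
  Position 2 ('b'): new char, reset run to 1
  Position 3 ('c'): new char, reset run to 1
  Position 4 ('a'): new char, reset run to 1
  Position 5 ('b'): new char, reset run to 1
  Position 6 ('c'): new char, reset run to 1
  Position 7 ('c'): continues run of 'c', length=2
  Position 8 ('a'): new char, reset run to 1
  Position 9 ('b'): new char, reset run to 1
  Position 10 ('c'): new char, reset run to 1
Longest run: 'a' with length 2

2


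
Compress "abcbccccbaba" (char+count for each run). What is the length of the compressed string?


Input: abcbccccbaba
Runs:
  'a' x 1 => "a1"
  'b' x 1 => "b1"
  'c' x 1 => "c1"
  'b' x 1 => "b1"
  'c' x 4 => "c4"
  'b' x 1 => "b1"
  'a' x 1 => "a1"
  'b' x 1 => "b1"
  'a' x 1 => "a1"
Compressed: "a1b1c1b1c4b1a1b1a1"
Compressed length: 18

18


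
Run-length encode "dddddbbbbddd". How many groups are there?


Input: dddddbbbbddd
Scanning for consecutive runs:
  Group 1: 'd' x 5 (positions 0-4)
  Group 2: 'b' x 4 (positions 5-8)
  Group 3: 'd' x 3 (positions 9-11)
Total groups: 3

3


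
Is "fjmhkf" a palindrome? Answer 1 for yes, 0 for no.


Input: fjmhkf
Reversed: fkhmjf
  Compare pos 0 ('f') with pos 5 ('f'): match
  Compare pos 1 ('j') with pos 4 ('k'): MISMATCH
  Compare pos 2 ('m') with pos 3 ('h'): MISMATCH
Result: not a palindrome

0


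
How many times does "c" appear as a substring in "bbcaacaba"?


Searching for "c" in "bbcaacaba"
Scanning each position:
  Position 0: "b" => no
  Position 1: "b" => no
  Position 2: "c" => MATCH
  Position 3: "a" => no
  Position 4: "a" => no
  Position 5: "c" => MATCH
  Position 6: "a" => no
  Position 7: "b" => no
  Position 8: "a" => no
Total occurrences: 2

2


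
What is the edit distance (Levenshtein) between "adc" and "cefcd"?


Computing edit distance: "adc" -> "cefcd"
DP table:
           c    e    f    c    d
      0    1    2    3    4    5
  a   1    1    2    3    4    5
  d   2    2    2    3    4    4
  c   3    2    3    3    3    4
Edit distance = dp[3][5] = 4

4


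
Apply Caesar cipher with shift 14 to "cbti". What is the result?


Caesar cipher: shift "cbti" by 14
  'c' (pos 2) + 14 = pos 16 = 'q'
  'b' (pos 1) + 14 = pos 15 = 'p'
  't' (pos 19) + 14 = pos 7 = 'h'
  'i' (pos 8) + 14 = pos 22 = 'w'
Result: qphw

qphw


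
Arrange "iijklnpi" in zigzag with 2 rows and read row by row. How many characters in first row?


Zigzag "iijklnpi" into 2 rows:
Placing characters:
  'i' => row 0
  'i' => row 1
  'j' => row 0
  'k' => row 1
  'l' => row 0
  'n' => row 1
  'p' => row 0
  'i' => row 1
Rows:
  Row 0: "ijlp"
  Row 1: "ikni"
First row length: 4

4


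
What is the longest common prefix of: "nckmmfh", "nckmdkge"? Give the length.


Words: nckmmfh, nckmdkge
  Position 0: all 'n' => match
  Position 1: all 'c' => match
  Position 2: all 'k' => match
  Position 3: all 'm' => match
  Position 4: ('m', 'd') => mismatch, stop
LCP = "nckm" (length 4)

4


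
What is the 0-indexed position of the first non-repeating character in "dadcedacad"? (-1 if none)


Input: dadcedacad
Character frequencies:
  'a': 3
  'c': 2
  'd': 4
  'e': 1
Scanning left to right for freq == 1:
  Position 0 ('d'): freq=4, skip
  Position 1 ('a'): freq=3, skip
  Position 2 ('d'): freq=4, skip
  Position 3 ('c'): freq=2, skip
  Position 4 ('e'): unique! => answer = 4

4


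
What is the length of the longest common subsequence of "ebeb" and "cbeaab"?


LCS of "ebeb" and "cbeaab"
DP table:
           c    b    e    a    a    b
      0    0    0    0    0    0    0
  e   0    0    0    1    1    1    1
  b   0    0    1    1    1    1    2
  e   0    0    1    2    2    2    2
  b   0    0    1    2    2    2    3
LCS length = dp[4][6] = 3

3


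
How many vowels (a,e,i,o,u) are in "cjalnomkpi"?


Input: cjalnomkpi
Checking each character:
  'c' at position 0: consonant
  'j' at position 1: consonant
  'a' at position 2: vowel (running total: 1)
  'l' at position 3: consonant
  'n' at position 4: consonant
  'o' at position 5: vowel (running total: 2)
  'm' at position 6: consonant
  'k' at position 7: consonant
  'p' at position 8: consonant
  'i' at position 9: vowel (running total: 3)
Total vowels: 3

3


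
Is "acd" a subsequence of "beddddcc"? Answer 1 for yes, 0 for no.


Check if "acd" is a subsequence of "beddddcc"
Greedy scan:
  Position 0 ('b'): no match needed
  Position 1 ('e'): no match needed
  Position 2 ('d'): no match needed
  Position 3 ('d'): no match needed
  Position 4 ('d'): no match needed
  Position 5 ('d'): no match needed
  Position 6 ('c'): no match needed
  Position 7 ('c'): no match needed
Only matched 0/3 characters => not a subsequence

0


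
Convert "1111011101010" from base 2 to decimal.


Input: "1111011101010" in base 2
Positional expansion:
  Digit '1' (value 1) x 2^12 = 4096
  Digit '1' (value 1) x 2^11 = 2048
  Digit '1' (value 1) x 2^10 = 1024
  Digit '1' (value 1) x 2^9 = 512
  Digit '0' (value 0) x 2^8 = 0
  Digit '1' (value 1) x 2^7 = 128
  Digit '1' (value 1) x 2^6 = 64
  Digit '1' (value 1) x 2^5 = 32
  Digit '0' (value 0) x 2^4 = 0
  Digit '1' (value 1) x 2^3 = 8
  Digit '0' (value 0) x 2^2 = 0
  Digit '1' (value 1) x 2^1 = 2
  Digit '0' (value 0) x 2^0 = 0
Sum = 7914

7914


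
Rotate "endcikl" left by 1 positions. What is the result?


Input: "endcikl", rotate left by 1
First 1 characters: "e"
Remaining characters: "ndcikl"
Concatenate remaining + first: "ndcikl" + "e" = "ndcikle"

ndcikle


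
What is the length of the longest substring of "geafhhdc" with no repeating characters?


Input: "geafhhdc"
Sliding window (track last position of each char):
  Position 0 ('g'): window [0,0] length 1 -- new best
  Position 1 ('e'): window [0,1] length 2 -- new best
  Position 2 ('a'): window [0,2] length 3 -- new best
  Position 3 ('f'): window [0,3] length 4 -- new best
  Position 4 ('h'): window [0,4] length 5 -- new best
  Position 5 ('h'): repeat (last at 4), move window start to 5
  Position 5 ('h'): window [5,5] length 1
  Position 6 ('d'): window [5,6] length 2
  Position 7 ('c'): window [5,7] length 3
Longest substring with no repeats: "geafh" with length 5

5


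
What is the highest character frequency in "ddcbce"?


Input: ddcbce
Character counts:
  'b': 1
  'c': 2
  'd': 2
  'e': 1
Maximum frequency: 2

2


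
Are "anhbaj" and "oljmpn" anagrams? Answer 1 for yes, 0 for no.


Strings: "anhbaj", "oljmpn"
Sorted first:  aabhjn
Sorted second: jlmnop
Differ at position 0: 'a' vs 'j' => not anagrams

0


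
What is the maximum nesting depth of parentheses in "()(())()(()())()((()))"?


Input: "()(())()(()())()((()))"
Tracking depth:
  Position 0 '(': depth becomes 1
  Position 1 ')': depth becomes 0
  Position 2 '(': depth becomes 1
  Position 3 '(': depth becomes 2
  Position 4 ')': depth becomes 1
  Position 5 ')': depth becomes 0
  Position 6 '(': depth becomes 1
  Position 7 ')': depth becomes 0
  Position 8 '(': depth becomes 1
  Position 9 '(': depth becomes 2
  Position 10 ')': depth becomes 1
  Position 11 '(': depth becomes 2
  Position 12 ')': depth becomes 1
  Position 13 ')': depth becomes 0
  Position 14 '(': depth becomes 1
  Position 15 ')': depth becomes 0
  Position 16 '(': depth becomes 1
  Position 17 '(': depth becomes 2
  Position 18 '(': depth becomes 3
  Position 19 ')': depth becomes 2
  Position 20 ')': depth becomes 1
  Position 21 ')': depth becomes 0
Maximum depth reached: 3

3


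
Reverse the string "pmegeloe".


Input: pmegeloe
Reading characters right to left:
  Position 7: 'e'
  Position 6: 'o'
  Position 5: 'l'
  Position 4: 'e'
  Position 3: 'g'
  Position 2: 'e'
  Position 1: 'm'
  Position 0: 'p'
Reversed: eolegemp

eolegemp


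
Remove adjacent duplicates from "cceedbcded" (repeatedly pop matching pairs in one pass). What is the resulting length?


Input: cceedbcded
Stack-based adjacent duplicate removal:
  Read 'c': push. Stack: c
  Read 'c': matches stack top 'c' => pop. Stack: (empty)
  Read 'e': push. Stack: e
  Read 'e': matches stack top 'e' => pop. Stack: (empty)
  Read 'd': push. Stack: d
  Read 'b': push. Stack: db
  Read 'c': push. Stack: dbc
  Read 'd': push. Stack: dbcd
  Read 'e': push. Stack: dbcde
  Read 'd': push. Stack: dbcded
Final stack: "dbcded" (length 6)

6


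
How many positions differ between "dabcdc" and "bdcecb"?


Comparing "dabcdc" and "bdcecb" position by position:
  Position 0: 'd' vs 'b' => DIFFER
  Position 1: 'a' vs 'd' => DIFFER
  Position 2: 'b' vs 'c' => DIFFER
  Position 3: 'c' vs 'e' => DIFFER
  Position 4: 'd' vs 'c' => DIFFER
  Position 5: 'c' vs 'b' => DIFFER
Positions that differ: 6

6


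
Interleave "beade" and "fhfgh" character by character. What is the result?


Interleaving "beade" and "fhfgh":
  Position 0: 'b' from first, 'f' from second => "bf"
  Position 1: 'e' from first, 'h' from second => "eh"
  Position 2: 'a' from first, 'f' from second => "af"
  Position 3: 'd' from first, 'g' from second => "dg"
  Position 4: 'e' from first, 'h' from second => "eh"
Result: bfehafdgeh

bfehafdgeh


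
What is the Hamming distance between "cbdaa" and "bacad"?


Comparing "cbdaa" and "bacad" position by position:
  Position 0: 'c' vs 'b' => differ
  Position 1: 'b' vs 'a' => differ
  Position 2: 'd' vs 'c' => differ
  Position 3: 'a' vs 'a' => same
  Position 4: 'a' vs 'd' => differ
Total differences (Hamming distance): 4

4


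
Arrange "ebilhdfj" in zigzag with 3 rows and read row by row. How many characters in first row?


Zigzag "ebilhdfj" into 3 rows:
Placing characters:
  'e' => row 0
  'b' => row 1
  'i' => row 2
  'l' => row 1
  'h' => row 0
  'd' => row 1
  'f' => row 2
  'j' => row 1
Rows:
  Row 0: "eh"
  Row 1: "bldj"
  Row 2: "if"
First row length: 2

2


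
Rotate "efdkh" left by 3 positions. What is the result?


Input: "efdkh", rotate left by 3
First 3 characters: "efd"
Remaining characters: "kh"
Concatenate remaining + first: "kh" + "efd" = "khefd"

khefd


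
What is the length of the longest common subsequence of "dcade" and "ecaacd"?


LCS of "dcade" and "ecaacd"
DP table:
           e    c    a    a    c    d
      0    0    0    0    0    0    0
  d   0    0    0    0    0    0    1
  c   0    0    1    1    1    1    1
  a   0    0    1    2    2    2    2
  d   0    0    1    2    2    2    3
  e   0    1    1    2    2    2    3
LCS length = dp[5][6] = 3

3


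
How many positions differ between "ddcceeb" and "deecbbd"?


Comparing "ddcceeb" and "deecbbd" position by position:
  Position 0: 'd' vs 'd' => same
  Position 1: 'd' vs 'e' => DIFFER
  Position 2: 'c' vs 'e' => DIFFER
  Position 3: 'c' vs 'c' => same
  Position 4: 'e' vs 'b' => DIFFER
  Position 5: 'e' vs 'b' => DIFFER
  Position 6: 'b' vs 'd' => DIFFER
Positions that differ: 5

5


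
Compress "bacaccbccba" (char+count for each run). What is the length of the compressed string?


Input: bacaccbccba
Runs:
  'b' x 1 => "b1"
  'a' x 1 => "a1"
  'c' x 1 => "c1"
  'a' x 1 => "a1"
  'c' x 2 => "c2"
  'b' x 1 => "b1"
  'c' x 2 => "c2"
  'b' x 1 => "b1"
  'a' x 1 => "a1"
Compressed: "b1a1c1a1c2b1c2b1a1"
Compressed length: 18

18


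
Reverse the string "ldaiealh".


Input: ldaiealh
Reading characters right to left:
  Position 7: 'h'
  Position 6: 'l'
  Position 5: 'a'
  Position 4: 'e'
  Position 3: 'i'
  Position 2: 'a'
  Position 1: 'd'
  Position 0: 'l'
Reversed: hlaeiadl

hlaeiadl


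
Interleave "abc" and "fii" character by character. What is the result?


Interleaving "abc" and "fii":
  Position 0: 'a' from first, 'f' from second => "af"
  Position 1: 'b' from first, 'i' from second => "bi"
  Position 2: 'c' from first, 'i' from second => "ci"
Result: afbici

afbici


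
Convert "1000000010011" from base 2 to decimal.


Input: "1000000010011" in base 2
Positional expansion:
  Digit '1' (value 1) x 2^12 = 4096
  Digit '0' (value 0) x 2^11 = 0
  Digit '0' (value 0) x 2^10 = 0
  Digit '0' (value 0) x 2^9 = 0
  Digit '0' (value 0) x 2^8 = 0
  Digit '0' (value 0) x 2^7 = 0
  Digit '0' (value 0) x 2^6 = 0
  Digit '0' (value 0) x 2^5 = 0
  Digit '1' (value 1) x 2^4 = 16
  Digit '0' (value 0) x 2^3 = 0
  Digit '0' (value 0) x 2^2 = 0
  Digit '1' (value 1) x 2^1 = 2
  Digit '1' (value 1) x 2^0 = 1
Sum = 4115

4115


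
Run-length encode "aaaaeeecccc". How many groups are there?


Input: aaaaeeecccc
Scanning for consecutive runs:
  Group 1: 'a' x 4 (positions 0-3)
  Group 2: 'e' x 3 (positions 4-6)
  Group 3: 'c' x 4 (positions 7-10)
Total groups: 3

3


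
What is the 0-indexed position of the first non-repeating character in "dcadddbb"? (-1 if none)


Input: dcadddbb
Character frequencies:
  'a': 1
  'b': 2
  'c': 1
  'd': 4
Scanning left to right for freq == 1:
  Position 0 ('d'): freq=4, skip
  Position 1 ('c'): unique! => answer = 1

1


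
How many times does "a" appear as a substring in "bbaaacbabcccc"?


Searching for "a" in "bbaaacbabcccc"
Scanning each position:
  Position 0: "b" => no
  Position 1: "b" => no
  Position 2: "a" => MATCH
  Position 3: "a" => MATCH
  Position 4: "a" => MATCH
  Position 5: "c" => no
  Position 6: "b" => no
  Position 7: "a" => MATCH
  Position 8: "b" => no
  Position 9: "c" => no
  Position 10: "c" => no
  Position 11: "c" => no
  Position 12: "c" => no
Total occurrences: 4

4


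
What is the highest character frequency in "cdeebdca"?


Input: cdeebdca
Character counts:
  'a': 1
  'b': 1
  'c': 2
  'd': 2
  'e': 2
Maximum frequency: 2

2


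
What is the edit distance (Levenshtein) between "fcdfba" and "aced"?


Computing edit distance: "fcdfba" -> "aced"
DP table:
           a    c    e    d
      0    1    2    3    4
  f   1    1    2    3    4
  c   2    2    1    2    3
  d   3    3    2    2    2
  f   4    4    3    3    3
  b   5    5    4    4    4
  a   6    5    5    5    5
Edit distance = dp[6][4] = 5

5


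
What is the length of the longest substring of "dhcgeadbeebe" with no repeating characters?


Input: "dhcgeadbeebe"
Sliding window (track last position of each char):
  Position 0 ('d'): window [0,0] length 1 -- new best
  Position 1 ('h'): window [0,1] length 2 -- new best
  Position 2 ('c'): window [0,2] length 3 -- new best
  Position 3 ('g'): window [0,3] length 4 -- new best
  Position 4 ('e'): window [0,4] length 5 -- new best
  Position 5 ('a'): window [0,5] length 6 -- new best
  Position 6 ('d'): repeat (last at 0), move window start to 1
  Position 6 ('d'): window [1,6] length 6
  Position 7 ('b'): window [1,7] length 7 -- new best
  Position 8 ('e'): repeat (last at 4), move window start to 5
  Position 8 ('e'): window [5,8] length 4
  Position 9 ('e'): repeat (last at 8), move window start to 9
  Position 9 ('e'): window [9,9] length 1
  Position 10 ('b'): window [9,10] length 2
  Position 11 ('e'): repeat (last at 9), move window start to 10
  Position 11 ('e'): window [10,11] length 2
Longest substring with no repeats: "hcgeadb" with length 7

7


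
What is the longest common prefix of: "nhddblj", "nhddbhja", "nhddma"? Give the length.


Words: nhddblj, nhddbhja, nhddma
  Position 0: all 'n' => match
  Position 1: all 'h' => match
  Position 2: all 'd' => match
  Position 3: all 'd' => match
  Position 4: ('b', 'b', 'm') => mismatch, stop
LCP = "nhdd" (length 4)

4


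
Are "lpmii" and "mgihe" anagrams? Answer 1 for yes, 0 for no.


Strings: "lpmii", "mgihe"
Sorted first:  iilmp
Sorted second: eghim
Differ at position 0: 'i' vs 'e' => not anagrams

0


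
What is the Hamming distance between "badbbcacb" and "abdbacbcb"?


Comparing "badbbcacb" and "abdbacbcb" position by position:
  Position 0: 'b' vs 'a' => differ
  Position 1: 'a' vs 'b' => differ
  Position 2: 'd' vs 'd' => same
  Position 3: 'b' vs 'b' => same
  Position 4: 'b' vs 'a' => differ
  Position 5: 'c' vs 'c' => same
  Position 6: 'a' vs 'b' => differ
  Position 7: 'c' vs 'c' => same
  Position 8: 'b' vs 'b' => same
Total differences (Hamming distance): 4

4


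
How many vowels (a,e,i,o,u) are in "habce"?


Input: habce
Checking each character:
  'h' at position 0: consonant
  'a' at position 1: vowel (running total: 1)
  'b' at position 2: consonant
  'c' at position 3: consonant
  'e' at position 4: vowel (running total: 2)
Total vowels: 2

2


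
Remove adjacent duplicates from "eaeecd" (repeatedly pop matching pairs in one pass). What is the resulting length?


Input: eaeecd
Stack-based adjacent duplicate removal:
  Read 'e': push. Stack: e
  Read 'a': push. Stack: ea
  Read 'e': push. Stack: eae
  Read 'e': matches stack top 'e' => pop. Stack: ea
  Read 'c': push. Stack: eac
  Read 'd': push. Stack: eacd
Final stack: "eacd" (length 4)

4


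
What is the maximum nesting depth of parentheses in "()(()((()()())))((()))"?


Input: "()(()((()()())))((()))"
Tracking depth:
  Position 0 '(': depth becomes 1
  Position 1 ')': depth becomes 0
  Position 2 '(': depth becomes 1
  Position 3 '(': depth becomes 2
  Position 4 ')': depth becomes 1
  Position 5 '(': depth becomes 2
  Position 6 '(': depth becomes 3
  Position 7 '(': depth becomes 4
  Position 8 ')': depth becomes 3
  Position 9 '(': depth becomes 4
  Position 10 ')': depth becomes 3
  Position 11 '(': depth becomes 4
  Position 12 ')': depth becomes 3
  Position 13 ')': depth becomes 2
  Position 14 ')': depth becomes 1
  Position 15 ')': depth becomes 0
  Position 16 '(': depth becomes 1
  Position 17 '(': depth becomes 2
  Position 18 '(': depth becomes 3
  Position 19 ')': depth becomes 2
  Position 20 ')': depth becomes 1
  Position 21 ')': depth becomes 0
Maximum depth reached: 4

4


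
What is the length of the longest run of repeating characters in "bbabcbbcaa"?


Input: "bbabcbbcaa"
Scanning for longest run:
  Position 1 ('b'): continues run of 'b', length=2
  Position 2 ('a'): new char, reset run to 1
  Position 3 ('b'): new char, reset run to 1
  Position 4 ('c'): new char, reset run to 1
  Position 5 ('b'): new char, reset run to 1
  Position 6 ('b'): continues run of 'b', length=2
  Position 7 ('c'): new char, reset run to 1
  Position 8 ('a'): new char, reset run to 1
  Position 9 ('a'): continues run of 'a', length=2
Longest run: 'b' with length 2

2


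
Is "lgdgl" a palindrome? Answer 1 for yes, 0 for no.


Input: lgdgl
Reversed: lgdgl
  Compare pos 0 ('l') with pos 4 ('l'): match
  Compare pos 1 ('g') with pos 3 ('g'): match
Result: palindrome

1


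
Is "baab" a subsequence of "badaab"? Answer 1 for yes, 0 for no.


Check if "baab" is a subsequence of "badaab"
Greedy scan:
  Position 0 ('b'): matches sub[0] = 'b'
  Position 1 ('a'): matches sub[1] = 'a'
  Position 2 ('d'): no match needed
  Position 3 ('a'): matches sub[2] = 'a'
  Position 4 ('a'): no match needed
  Position 5 ('b'): matches sub[3] = 'b'
All 4 characters matched => is a subsequence

1
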